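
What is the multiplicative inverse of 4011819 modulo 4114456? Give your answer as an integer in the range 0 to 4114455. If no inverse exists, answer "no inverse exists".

Apply the Euclidean algorithm to 4114456 and 4011819:
4114456 = 1×4011819 + 102637
4011819 = 39×102637 + 8976
102637 = 11×8976 + 3901
8976 = 2×3901 + 1174
3901 = 3×1174 + 379
1174 = 3×379 + 37
379 = 10×37 + 9
37 = 4×9 + 1
9 = 9×1 + 0
Since gcd(4011819, 4114456) = 1, back-substitute to write 1 as a combination:
1 = 37 − 4·9
1 = −4·379 + 41·37
1 = 41·1174 − 127·379
1 = −127·3901 + 422·1174
1 = 422·8976 − 971·3901
1 = −971·102637 + 11103·8976
1 = 11103·4011819 − 433988·102637
1 = −433988·4114456 + 445091·4011819
So 4011819·445091 ≡ 1 (mod 4114456).

445091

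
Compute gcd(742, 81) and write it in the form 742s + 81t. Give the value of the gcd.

1

Euclidean algorithm:
742 = 9×81 + 13
81 = 6×13 + 3
13 = 4×3 + 1
3 = 3×1 + 0
gcd(742, 81) = 1.
Working backward:
1 = 13 − 4·3
1 = −4·81 + 25·13
1 = 25·742 − 229·81
So 1 = (25)·742 + (-229)·81.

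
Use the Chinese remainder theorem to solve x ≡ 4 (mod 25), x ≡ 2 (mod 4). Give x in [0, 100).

Write x = 4 + 25·k. Then 25·k ≡ 2 − 4 ≡ 2 (mod 4).
Need 25⁻¹ mod 4. Extended Euclid on (4, 1):
4 = 4×1 + 0
25⁻¹ ≡ 1 (mod 4), so k ≡ 1·2 ≡ 2 (mod 4).
x = 4 + 25·2 = 54.

54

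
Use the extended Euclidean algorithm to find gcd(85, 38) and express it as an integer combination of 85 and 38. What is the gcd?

Repeated division:
85 = 2×38 + 9
38 = 4×9 + 2
9 = 4×2 + 1
2 = 2×1 + 0
gcd(85, 38) = 1.
Express as a combination:
1 = 9 − 4·2
1 = −4·38 + 17·9
1 = 17·85 − 38·38
So 1 = (17)·85 + (-38)·38.

1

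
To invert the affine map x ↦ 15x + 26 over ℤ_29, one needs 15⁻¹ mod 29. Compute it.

Apply the Euclidean algorithm to 29 and 15:
29 = 1×15 + 14
15 = 1×14 + 1
14 = 14×1 + 0
Since gcd(15, 29) = 1, back-substitute to write 1 as a combination:
1 = 15 − 14
1 = −29 + 2·15
So 15·2 ≡ 1 (mod 29).

2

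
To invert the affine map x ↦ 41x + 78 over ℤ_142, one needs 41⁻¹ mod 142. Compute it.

97

Run Euclid on (142, 41):
142 = 3×41 + 19
41 = 2×19 + 3
19 = 6×3 + 1
3 = 3×1 + 0
gcd = 1, so the inverse exists. Back-substitute:
1 = 19 − 6·3
1 = −6·41 + 13·19
1 = 13·142 − 45·41
Hence 41⁻¹ ≡ -45 ≡ 97 (mod 142).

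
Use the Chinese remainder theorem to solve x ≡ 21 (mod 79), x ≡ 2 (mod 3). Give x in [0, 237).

179

Write x = 21 + 79·k. Then 79·k ≡ 2 − 21 ≡ 2 (mod 3).
Need 79⁻¹ mod 3. Extended Euclid on (3, 1):
3 = 3·1 + 0
79⁻¹ ≡ 1 (mod 3), so k ≡ 1·2 ≡ 2 (mod 3).
x = 21 + 79·2 = 179.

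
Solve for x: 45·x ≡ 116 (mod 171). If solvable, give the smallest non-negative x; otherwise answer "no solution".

no solution

gcd(45, 171):
171 = 3×45 + 36
45 = 1×36 + 9
36 = 4×9 + 0
gcd = 9, but 9 ∤ 116, so the congruence has no solution.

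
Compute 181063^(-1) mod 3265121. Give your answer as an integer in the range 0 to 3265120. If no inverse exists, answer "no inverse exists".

2649400

Extended Euclidean algorithm:
3265121 = 18*181063 + 5987
181063 = 30*5987 + 1453
5987 = 4*1453 + 175
1453 = 8*175 + 53
175 = 3*53 + 16
53 = 3*16 + 5
16 = 3*5 + 1
5 = 5*1 + 0
Since gcd(181063, 3265121) = 1, back-substitute to write 1 as a combination:
1 = 16 − 3·5
1 = −3·53 + 10·16
1 = 10·175 − 33·53
1 = −33·1453 + 274·175
1 = 274·5987 − 1129·1453
1 = −1129·181063 + 34144·5987
1 = 34144·3265121 − 615721·181063
So 181063·(-615721) ≡ 1 (mod 3265121), and -615721 ≡ 2649400 (mod 3265121).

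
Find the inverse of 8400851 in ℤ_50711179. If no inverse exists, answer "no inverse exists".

38153049

Run Euclid on (50711179, 8400851):
50711179 = 6×8400851 + 306073
8400851 = 27×306073 + 136880
306073 = 2×136880 + 32313
136880 = 4×32313 + 7628
32313 = 4×7628 + 1801
7628 = 4×1801 + 424
1801 = 4×424 + 105
424 = 4×105 + 4
105 = 26×4 + 1
4 = 4×1 + 0
Since gcd(8400851, 50711179) = 1, back-substitute to write 1 as a combination:
1 = 105 − 26·4
1 = −26·424 + 105·105
1 = 105·1801 − 446·424
1 = −446·7628 + 1889·1801
1 = 1889·32313 − 8002·7628
1 = −8002·136880 + 33897·32313
1 = 33897·306073 − 75796·136880
1 = −75796·8400851 + 2080389·306073
1 = 2080389·50711179 − 12558130·8400851
Hence 8400851⁻¹ ≡ -12558130 ≡ 38153049 (mod 50711179).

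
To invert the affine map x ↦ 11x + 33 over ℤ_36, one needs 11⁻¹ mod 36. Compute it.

Run Euclid on (36, 11):
36 = 3·11 + 3
11 = 3·3 + 2
3 = 1·2 + 1
2 = 2·1 + 0
The gcd is 1. Working backward:
1 = 3 − 2
1 = −11 + 4·3
1 = 4·36 − 13·11
So 11·(-13) ≡ 1 (mod 36), and -13 ≡ 23 (mod 36).

23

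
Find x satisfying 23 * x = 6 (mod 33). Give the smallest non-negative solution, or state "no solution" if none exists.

6

First find gcd(23, 33):
33 = 1×23 + 10
23 = 2×10 + 3
10 = 3×3 + 1
3 = 3×1 + 0
gcd = 1, so a unique solution mod 33 exists.
Back-substitute for the Bézout coefficients:
1 = 10 − 3·3
1 = −3·23 + 7·10
1 = 7·33 − 10·23
So 23·(-10) ≡ 1 (mod 33), giving 23⁻¹ ≡ 23.
x ≡ 23⁻¹·6 ≡ 23·6 ≡ 6 (mod 33).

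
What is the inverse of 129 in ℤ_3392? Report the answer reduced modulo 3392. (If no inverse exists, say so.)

2945

Run Euclid on (3392, 129):
3392 = 26·129 + 38
129 = 3·38 + 15
38 = 2·15 + 8
15 = 1·8 + 7
8 = 1·7 + 1
7 = 7·1 + 0
The gcd is 1. Working backward:
1 = 8 − 7
1 = −15 + 2·8
1 = 2·38 − 5·15
1 = −5·129 + 17·38
1 = 17·3392 − 447·129
So 129·(-447) ≡ 1 (mod 3392), and -447 ≡ 2945 (mod 3392).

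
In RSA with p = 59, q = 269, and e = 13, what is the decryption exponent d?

φ(n) = (p−1)(q−1) = 58·268 = 15544.
Need d with 13·d ≡ 1 (mod 15544). Apply the extended Euclidean algorithm:
15544 = 1195*13 + 9
13 = 1*9 + 4
9 = 2*4 + 1
4 = 4*1 + 0
Back-substitute:
1 = 9 − 2·4
1 = −2·13 + 3·9
1 = 3·15544 − 3587·13
So 13·(-3587) ≡ 1 (mod 15544), hence d ≡ -3587 ≡ 11957 (mod 15544).

11957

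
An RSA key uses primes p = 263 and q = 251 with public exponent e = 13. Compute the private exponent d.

φ(n) = (p−1)(q−1) = 262·250 = 65500.
Need d with 13·d ≡ 1 (mod 65500). Apply the extended Euclidean algorithm:
65500 = 5038×13 + 6
13 = 2×6 + 1
6 = 6×1 + 0
Back-substitute:
1 = 13 − 2·6
1 = −2·65500 + 10077·13
So 13·10077 ≡ 1 (mod 65500), hence d = 10077.

10077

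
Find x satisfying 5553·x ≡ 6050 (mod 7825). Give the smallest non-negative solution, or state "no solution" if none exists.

5625

First find gcd(5553, 7825):
7825 = 1×5553 + 2272
5553 = 2×2272 + 1009
2272 = 2×1009 + 254
1009 = 3×254 + 247
254 = 1×247 + 7
247 = 35×7 + 2
7 = 3×2 + 1
2 = 2×1 + 0
gcd = 1, so a unique solution mod 7825 exists.
Back-substitute for the Bézout coefficients:
1 = 7 − 3·2
1 = −3·247 + 106·7
1 = 106·254 − 109·247
1 = −109·1009 + 433·254
1 = 433·2272 − 975·1009
1 = −975·5553 + 2383·2272
1 = 2383·7825 − 3358·5553
So 5553·(-3358) ≡ 1 (mod 7825), giving 5553⁻¹ ≡ 4467.
x ≡ 5553⁻¹·6050 ≡ 4467·6050 ≡ 5625 (mod 7825).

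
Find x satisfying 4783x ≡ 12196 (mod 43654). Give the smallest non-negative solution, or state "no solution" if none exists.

18302

First find gcd(4783, 43654):
43654 = 9×4783 + 607
4783 = 7×607 + 534
607 = 1×534 + 73
534 = 7×73 + 23
73 = 3×23 + 4
23 = 5×4 + 3
4 = 1×3 + 1
3 = 3×1 + 0
gcd = 1, so a unique solution mod 43654 exists.
Back-substitute for the Bézout coefficients:
1 = 4 − 3
1 = −23 + 6·4
1 = 6·73 − 19·23
1 = −19·534 + 139·73
1 = 139·607 − 158·534
1 = −158·4783 + 1245·607
1 = 1245·43654 − 11363·4783
So 4783·(-11363) ≡ 1 (mod 43654), giving 4783⁻¹ ≡ 32291.
x ≡ 4783⁻¹·12196 ≡ 32291·12196 ≡ 18302 (mod 43654).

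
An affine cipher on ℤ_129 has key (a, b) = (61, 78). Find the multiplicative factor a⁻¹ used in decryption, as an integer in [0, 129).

55

gcd(129, 61) by repeated division:
129 = 2*61 + 7
61 = 8*7 + 5
7 = 1*5 + 2
5 = 2*2 + 1
2 = 2*1 + 0
Since gcd(61, 129) = 1, back-substitute to write 1 as a combination:
1 = 5 − 2·2
1 = −2·7 + 3·5
1 = 3·61 − 26·7
1 = −26·129 + 55·61
So 61·55 ≡ 1 (mod 129).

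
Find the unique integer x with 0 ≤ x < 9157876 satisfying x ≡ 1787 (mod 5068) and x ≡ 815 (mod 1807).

5956687

Write x = 1787 + 5068·k. Then 5068·k ≡ 815 − 1787 ≡ 835 (mod 1807).
Need 5068⁻¹ mod 1807. Extended Euclid on (1807, 1454):
1807 = 1·1454 + 353
1454 = 4·353 + 42
353 = 8·42 + 17
42 = 2·17 + 8
17 = 2·8 + 1
8 = 8·1 + 0
Back-substitute:
1 = 17 − 2·8
1 = −2·42 + 5·17
1 = 5·353 − 42·42
1 = −42·1454 + 173·353
1 = 173·1807 − 215·1454
5068⁻¹ ≡ 1592 (mod 1807), so k ≡ 1592·835 ≡ 1175 (mod 1807).
x = 1787 + 5068·1175 = 5956687.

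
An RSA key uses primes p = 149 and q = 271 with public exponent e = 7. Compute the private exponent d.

φ(n) = (p−1)(q−1) = 148·270 = 39960.
Need d with 7·d ≡ 1 (mod 39960). Apply the extended Euclidean algorithm:
39960 = 5708*7 + 4
7 = 1*4 + 3
4 = 1*3 + 1
3 = 3*1 + 0
Back-substitute:
1 = 4 − 3
1 = −7 + 2·4
1 = 2·39960 − 11417·7
So 7·(-11417) ≡ 1 (mod 39960), hence d ≡ -11417 ≡ 28543 (mod 39960).

28543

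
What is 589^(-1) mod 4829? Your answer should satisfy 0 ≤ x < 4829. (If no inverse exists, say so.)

Run Euclid on (4829, 589):
4829 = 8×589 + 117
589 = 5×117 + 4
117 = 29×4 + 1
4 = 4×1 + 0
Since gcd(589, 4829) = 1, back-substitute to write 1 as a combination:
1 = 117 − 29·4
1 = −29·589 + 146·117
1 = 146·4829 − 1197·589
Thus 589·(-1197) ≡ 1 (mod 4829); reducing, -1197 mod 4829 = 3632.

3632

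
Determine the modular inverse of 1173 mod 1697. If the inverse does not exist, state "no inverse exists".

gcd(1697, 1173) by repeated division:
1697 = 1*1173 + 524
1173 = 2*524 + 125
524 = 4*125 + 24
125 = 5*24 + 5
24 = 4*5 + 4
5 = 1*4 + 1
4 = 4*1 + 0
The gcd is 1. Working backward:
1 = 5 − 4
1 = −24 + 5·5
1 = 5·125 − 26·24
1 = −26·524 + 109·125
1 = 109·1173 − 244·524
1 = −244·1697 + 353·1173
So 1173·353 ≡ 1 (mod 1697).

353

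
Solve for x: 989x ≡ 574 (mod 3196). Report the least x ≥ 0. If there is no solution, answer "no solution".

146

First find gcd(989, 3196):
3196 = 3·989 + 229
989 = 4·229 + 73
229 = 3·73 + 10
73 = 7·10 + 3
10 = 3·3 + 1
3 = 3·1 + 0
gcd = 1, so a unique solution mod 3196 exists.
Back-substitute for the Bézout coefficients:
1 = 10 − 3·3
1 = −3·73 + 22·10
1 = 22·229 − 69·73
1 = −69·989 + 298·229
1 = 298·3196 − 963·989
So 989·(-963) ≡ 1 (mod 3196), giving 989⁻¹ ≡ 2233.
x ≡ 989⁻¹·574 ≡ 2233·574 ≡ 146 (mod 3196).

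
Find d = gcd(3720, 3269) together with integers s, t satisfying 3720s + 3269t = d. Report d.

Euclidean algorithm:
3720 = 1·3269 + 451
3269 = 7·451 + 112
451 = 4·112 + 3
112 = 37·3 + 1
3 = 3·1 + 0
gcd(3720, 3269) = 1.
Working backward:
1 = 112 − 37·3
1 = −37·451 + 149·112
1 = 149·3269 − 1080·451
1 = −1080·3720 + 1229·3269
So 1 = (-1080)·3720 + (1229)·3269.

1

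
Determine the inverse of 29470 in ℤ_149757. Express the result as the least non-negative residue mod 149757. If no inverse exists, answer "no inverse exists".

Run Euclid on (149757, 29470):
149757 = 5*29470 + 2407
29470 = 12*2407 + 586
2407 = 4*586 + 63
586 = 9*63 + 19
63 = 3*19 + 6
19 = 3*6 + 1
6 = 6*1 + 0
gcd = 1, so the inverse exists. Back-substitute:
1 = 19 − 3·6
1 = −3·63 + 10·19
1 = 10·586 − 93·63
1 = −93·2407 + 382·586
1 = 382·29470 − 4677·2407
1 = −4677·149757 + 23767·29470
So 29470·23767 ≡ 1 (mod 149757).

23767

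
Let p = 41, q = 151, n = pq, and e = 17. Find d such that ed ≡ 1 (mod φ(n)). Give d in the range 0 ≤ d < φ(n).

φ(n) = (p−1)(q−1) = 40·150 = 6000.
Need d with 17·d ≡ 1 (mod 6000). Apply the extended Euclidean algorithm:
6000 = 352·17 + 16
17 = 1·16 + 1
16 = 16·1 + 0
Back-substitute:
1 = 17 − 16
1 = −6000 + 353·17
So 17·353 ≡ 1 (mod 6000), hence d = 353.

353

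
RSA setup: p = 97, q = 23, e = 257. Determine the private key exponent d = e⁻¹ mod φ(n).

641

φ(n) = (p−1)(q−1) = 96·22 = 2112.
Need d with 257·d ≡ 1 (mod 2112). Apply the extended Euclidean algorithm:
2112 = 8×257 + 56
257 = 4×56 + 33
56 = 1×33 + 23
33 = 1×23 + 10
23 = 2×10 + 3
10 = 3×3 + 1
3 = 3×1 + 0
Back-substitute:
1 = 10 − 3·3
1 = −3·23 + 7·10
1 = 7·33 − 10·23
1 = −10·56 + 17·33
1 = 17·257 − 78·56
1 = −78·2112 + 641·257
So 257·641 ≡ 1 (mod 2112), hence d = 641.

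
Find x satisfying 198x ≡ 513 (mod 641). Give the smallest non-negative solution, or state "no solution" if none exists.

First find gcd(198, 641):
641 = 3·198 + 47
198 = 4·47 + 10
47 = 4·10 + 7
10 = 1·7 + 3
7 = 2·3 + 1
3 = 3·1 + 0
gcd = 1, so a unique solution mod 641 exists.
Back-substitute for the Bézout coefficients:
1 = 7 − 2·3
1 = −2·10 + 3·7
1 = 3·47 − 14·10
1 = −14·198 + 59·47
1 = 59·641 − 191·198
So 198·(-191) ≡ 1 (mod 641), giving 198⁻¹ ≡ 450.
x ≡ 198⁻¹·513 ≡ 450·513 ≡ 90 (mod 641).

90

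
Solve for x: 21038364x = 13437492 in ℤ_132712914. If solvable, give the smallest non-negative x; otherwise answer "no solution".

First find gcd(21038364, 132712914):
132712914 = 6·21038364 + 6482730
21038364 = 3·6482730 + 1590174
6482730 = 4·1590174 + 122034
1590174 = 13·122034 + 3732
122034 = 32·3732 + 2610
3732 = 1·2610 + 1122
2610 = 2·1122 + 366
1122 = 3·366 + 24
366 = 15·24 + 6
24 = 4·6 + 0
gcd = 6 and 6 | 13437492, so solutions exist. Divide through by 6: 3506394x ≡ 2239582 (mod 22118819).
Now find 3506394⁻¹ mod 22118819:
22118819 = 6*3506394 + 1080455
3506394 = 3*1080455 + 265029
1080455 = 4*265029 + 20339
265029 = 13*20339 + 622
20339 = 32*622 + 435
622 = 1*435 + 187
435 = 2*187 + 61
187 = 3*61 + 4
61 = 15*4 + 1
4 = 4*1 + 0
Back-substitute:
1 = 61 − 15·4
1 = −15·187 + 46·61
1 = 46·435 − 107·187
1 = −107·622 + 153·435
1 = 153·20339 − 5003·622
1 = −5003·265029 + 65192·20339
1 = 65192·1080455 − 265771·265029
1 = −265771·3506394 + 862505·1080455
1 = 862505·22118819 − 5440801·3506394
So 3506394·(-5440801) ≡ 1 (mod 22118819), i.e. 3506394⁻¹ ≡ 16678018.
Then x ≡ 16678018·2239582 ≡ 4689004 (mod 22118819); the smallest non-negative solution is x = 4689004.

4689004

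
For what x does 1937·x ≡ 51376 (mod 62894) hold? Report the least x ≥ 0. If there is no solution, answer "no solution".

2202

First find gcd(1937, 62894):
62894 = 32*1937 + 910
1937 = 2*910 + 117
910 = 7*117 + 91
117 = 1*91 + 26
91 = 3*26 + 13
26 = 2*13 + 0
gcd = 13 and 13 | 51376, so solutions exist. Divide through by 13: 149x ≡ 3952 (mod 4838).
Now find 149⁻¹ mod 4838:
4838 = 32·149 + 70
149 = 2·70 + 9
70 = 7·9 + 7
9 = 1·7 + 2
7 = 3·2 + 1
2 = 2·1 + 0
Back-substitute:
1 = 7 − 3·2
1 = −3·9 + 4·7
1 = 4·70 − 31·9
1 = −31·149 + 66·70
1 = 66·4838 − 2143·149
So 149·(-2143) ≡ 1 (mod 4838), i.e. 149⁻¹ ≡ 2695.
Then x ≡ 2695·3952 ≡ 2202 (mod 4838); the smallest non-negative solution is x = 2202.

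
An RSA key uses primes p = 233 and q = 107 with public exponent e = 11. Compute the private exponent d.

φ(n) = (p−1)(q−1) = 232·106 = 24592.
Need d with 11·d ≡ 1 (mod 24592). Apply the extended Euclidean algorithm:
24592 = 2235·11 + 7
11 = 1·7 + 4
7 = 1·4 + 3
4 = 1·3 + 1
3 = 3·1 + 0
Back-substitute:
1 = 4 − 3
1 = −7 + 2·4
1 = 2·11 − 3·7
1 = −3·24592 + 6707·11
So 11·6707 ≡ 1 (mod 24592), hence d = 6707.

6707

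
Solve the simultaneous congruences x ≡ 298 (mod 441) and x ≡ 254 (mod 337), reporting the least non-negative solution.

85852

Write x = 298 + 441·k. Then 441·k ≡ 254 − 298 ≡ 293 (mod 337).
Need 441⁻¹ mod 337. Extended Euclid on (337, 104):
337 = 3*104 + 25
104 = 4*25 + 4
25 = 6*4 + 1
4 = 4*1 + 0
Back-substitute:
1 = 25 − 6·4
1 = −6·104 + 25·25
1 = 25·337 − 81·104
441⁻¹ ≡ 256 (mod 337), so k ≡ 256·293 ≡ 194 (mod 337).
x = 298 + 441·194 = 85852.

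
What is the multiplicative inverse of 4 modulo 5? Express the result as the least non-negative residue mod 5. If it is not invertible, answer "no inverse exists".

4

Extended Euclidean algorithm:
5 = 1·4 + 1
4 = 4·1 + 0
gcd = 1, so the inverse exists. Back-substitute:
1 = 5 − 4
So 4·(-1) ≡ 1 (mod 5), and -1 ≡ 4 (mod 5).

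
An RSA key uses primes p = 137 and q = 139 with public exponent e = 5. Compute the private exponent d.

11261

φ(n) = (p−1)(q−1) = 136·138 = 18768.
Need d with 5·d ≡ 1 (mod 18768). Apply the extended Euclidean algorithm:
18768 = 3753×5 + 3
5 = 1×3 + 2
3 = 1×2 + 1
2 = 2×1 + 0
Back-substitute:
1 = 3 − 2
1 = −5 + 2·3
1 = 2·18768 − 7507·5
So 5·(-7507) ≡ 1 (mod 18768), hence d ≡ -7507 ≡ 11261 (mod 18768).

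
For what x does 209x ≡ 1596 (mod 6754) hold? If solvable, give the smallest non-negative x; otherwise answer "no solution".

gcd(209, 6754):
6754 = 32*209 + 66
209 = 3*66 + 11
66 = 6*11 + 0
gcd = 11, but 11 ∤ 1596, so the congruence has no solution.

no solution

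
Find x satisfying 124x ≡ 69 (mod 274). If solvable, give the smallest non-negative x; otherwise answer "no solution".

no solution

gcd(124, 274):
274 = 2·124 + 26
124 = 4·26 + 20
26 = 1·20 + 6
20 = 3·6 + 2
6 = 3·2 + 0
gcd = 2, but 2 ∤ 69, so the congruence has no solution.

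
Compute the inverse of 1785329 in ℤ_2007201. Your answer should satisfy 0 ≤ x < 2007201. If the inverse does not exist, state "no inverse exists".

Compute gcd(1785329, 2007201):
2007201 = 1*1785329 + 221872
1785329 = 8*221872 + 10353
221872 = 21*10353 + 4459
10353 = 2*4459 + 1435
4459 = 3*1435 + 154
1435 = 9*154 + 49
154 = 3*49 + 7
49 = 7*7 + 0
Since gcd = 7 > 1, 1785329 is not a unit mod 2007201.

no inverse exists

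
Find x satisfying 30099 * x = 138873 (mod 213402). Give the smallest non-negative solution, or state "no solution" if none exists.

38241

First find gcd(30099, 213402):
213402 = 7·30099 + 2709
30099 = 11·2709 + 300
2709 = 9·300 + 9
300 = 33·9 + 3
9 = 3·3 + 0
gcd = 3 and 3 | 138873, so solutions exist. Divide through by 3: 10033x ≡ 46291 (mod 71134).
Now find 10033⁻¹ mod 71134:
71134 = 7×10033 + 903
10033 = 11×903 + 100
903 = 9×100 + 3
100 = 33×3 + 1
3 = 3×1 + 0
Back-substitute:
1 = 100 − 33·3
1 = −33·903 + 298·100
1 = 298·10033 − 3311·903
1 = −3311·71134 + 23475·10033
So 10033⁻¹ ≡ 23475 (mod 71134).
Then x ≡ 23475·46291 ≡ 38241 (mod 71134); the smallest non-negative solution is x = 38241.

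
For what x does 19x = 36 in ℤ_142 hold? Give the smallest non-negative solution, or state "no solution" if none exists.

114

First find gcd(19, 142):
142 = 7×19 + 9
19 = 2×9 + 1
9 = 9×1 + 0
gcd = 1, so a unique solution mod 142 exists.
Back-substitute for the Bézout coefficients:
1 = 19 − 2·9
1 = −2·142 + 15·19
So 19·(15) ≡ 1 (mod 142), giving 19⁻¹ ≡ 15.
x ≡ 19⁻¹·36 ≡ 15·36 ≡ 114 (mod 142).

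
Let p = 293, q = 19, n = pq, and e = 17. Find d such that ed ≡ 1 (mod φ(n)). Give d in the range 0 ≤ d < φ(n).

3401

φ(n) = (p−1)(q−1) = 292·18 = 5256.
Need d with 17·d ≡ 1 (mod 5256). Apply the extended Euclidean algorithm:
5256 = 309*17 + 3
17 = 5*3 + 2
3 = 1*2 + 1
2 = 2*1 + 0
Back-substitute:
1 = 3 − 2
1 = −17 + 6·3
1 = 6·5256 − 1855·17
So 17·(-1855) ≡ 1 (mod 5256), hence d ≡ -1855 ≡ 3401 (mod 5256).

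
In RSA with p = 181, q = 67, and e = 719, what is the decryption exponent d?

10079

φ(n) = (p−1)(q−1) = 180·66 = 11880.
Need d with 719·d ≡ 1 (mod 11880). Apply the extended Euclidean algorithm:
11880 = 16·719 + 376
719 = 1·376 + 343
376 = 1·343 + 33
343 = 10·33 + 13
33 = 2·13 + 7
13 = 1·7 + 6
7 = 1·6 + 1
6 = 6·1 + 0
Back-substitute:
1 = 7 − 6
1 = −13 + 2·7
1 = 2·33 − 5·13
1 = −5·343 + 52·33
1 = 52·376 − 57·343
1 = −57·719 + 109·376
1 = 109·11880 − 1801·719
So 719·(-1801) ≡ 1 (mod 11880), hence d ≡ -1801 ≡ 10079 (mod 11880).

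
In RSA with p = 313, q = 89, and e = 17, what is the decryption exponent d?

25841

φ(n) = (p−1)(q−1) = 312·88 = 27456.
Need d with 17·d ≡ 1 (mod 27456). Apply the extended Euclidean algorithm:
27456 = 1615*17 + 1
17 = 17*1 + 0
Back-substitute:
1 = 27456 − 1615·17
So 17·(-1615) ≡ 1 (mod 27456), hence d ≡ -1615 ≡ 25841 (mod 27456).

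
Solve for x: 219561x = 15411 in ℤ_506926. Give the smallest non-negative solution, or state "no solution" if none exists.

First find gcd(219561, 506926):
506926 = 2×219561 + 67804
219561 = 3×67804 + 16149
67804 = 4×16149 + 3208
16149 = 5×3208 + 109
3208 = 29×109 + 47
109 = 2×47 + 15
47 = 3×15 + 2
15 = 7×2 + 1
2 = 2×1 + 0
gcd = 1, so a unique solution mod 506926 exists.
Back-substitute for the Bézout coefficients:
1 = 15 − 7·2
1 = −7·47 + 22·15
1 = 22·109 − 51·47
1 = −51·3208 + 1501·109
1 = 1501·16149 − 7556·3208
1 = −7556·67804 + 31725·16149
1 = 31725·219561 − 102731·67804
1 = −102731·506926 + 237187·219561
So 219561·(237187) ≡ 1 (mod 506926), giving 219561⁻¹ ≡ 237187.
x ≡ 219561⁻¹·15411 ≡ 237187·15411 ≡ 352397 (mod 506926).

352397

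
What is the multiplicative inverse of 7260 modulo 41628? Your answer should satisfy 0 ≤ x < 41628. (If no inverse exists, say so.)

no inverse exists

Euclidean algorithm on 41628, 7260:
41628 = 5·7260 + 5328
7260 = 1·5328 + 1932
5328 = 2·1932 + 1464
1932 = 1·1464 + 468
1464 = 3·468 + 60
468 = 7·60 + 48
60 = 1·48 + 12
48 = 4·12 + 0
The gcd is 12, not 1, hence no inverse exists.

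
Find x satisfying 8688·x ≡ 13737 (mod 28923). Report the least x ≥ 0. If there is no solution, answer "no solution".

First find gcd(8688, 28923):
28923 = 3·8688 + 2859
8688 = 3·2859 + 111
2859 = 25·111 + 84
111 = 1·84 + 27
84 = 3·27 + 3
27 = 9·3 + 0
gcd = 3 and 3 | 13737, so solutions exist. Divide through by 3: 2896x ≡ 4579 (mod 9641).
Now find 2896⁻¹ mod 9641:
9641 = 3*2896 + 953
2896 = 3*953 + 37
953 = 25*37 + 28
37 = 1*28 + 9
28 = 3*9 + 1
9 = 9*1 + 0
Back-substitute:
1 = 28 − 3·9
1 = −3·37 + 4·28
1 = 4·953 − 103·37
1 = −103·2896 + 313·953
1 = 313·9641 − 1042·2896
So 2896·(-1042) ≡ 1 (mod 9641), i.e. 2896⁻¹ ≡ 8599.
Then x ≡ 8599·4579 ≡ 977 (mod 9641); the smallest non-negative solution is x = 977.

977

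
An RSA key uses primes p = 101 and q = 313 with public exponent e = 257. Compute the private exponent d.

φ(n) = (p−1)(q−1) = 100·312 = 31200.
Need d with 257·d ≡ 1 (mod 31200). Apply the extended Euclidean algorithm:
31200 = 121*257 + 103
257 = 2*103 + 51
103 = 2*51 + 1
51 = 51*1 + 0
Back-substitute:
1 = 103 − 2·51
1 = −2·257 + 5·103
1 = 5·31200 − 607·257
So 257·(-607) ≡ 1 (mod 31200), hence d ≡ -607 ≡ 30593 (mod 31200).

30593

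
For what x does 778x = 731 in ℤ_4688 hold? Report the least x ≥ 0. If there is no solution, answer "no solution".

no solution

gcd(778, 4688):
4688 = 6·778 + 20
778 = 38·20 + 18
20 = 1·18 + 2
18 = 9·2 + 0
gcd = 2, but 2 ∤ 731, so the congruence has no solution.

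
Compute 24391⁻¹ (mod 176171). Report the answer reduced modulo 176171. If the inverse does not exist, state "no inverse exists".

152018

Apply the Euclidean algorithm to 176171 and 24391:
176171 = 7×24391 + 5434
24391 = 4×5434 + 2655
5434 = 2×2655 + 124
2655 = 21×124 + 51
124 = 2×51 + 22
51 = 2×22 + 7
22 = 3×7 + 1
7 = 7×1 + 0
gcd = 1, so the inverse exists. Back-substitute:
1 = 22 − 3·7
1 = −3·51 + 7·22
1 = 7·124 − 17·51
1 = −17·2655 + 364·124
1 = 364·5434 − 745·2655
1 = −745·24391 + 3344·5434
1 = 3344·176171 − 24153·24391
So 24391·(-24153) ≡ 1 (mod 176171), and -24153 ≡ 152018 (mod 176171).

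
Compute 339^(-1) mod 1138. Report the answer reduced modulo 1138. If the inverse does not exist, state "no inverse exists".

47

Apply the Euclidean algorithm to 1138 and 339:
1138 = 3·339 + 121
339 = 2·121 + 97
121 = 1·97 + 24
97 = 4·24 + 1
24 = 24·1 + 0
Since gcd(339, 1138) = 1, back-substitute to write 1 as a combination:
1 = 97 − 4·24
1 = −4·121 + 5·97
1 = 5·339 − 14·121
1 = −14·1138 + 47·339
So 339·47 ≡ 1 (mod 1138).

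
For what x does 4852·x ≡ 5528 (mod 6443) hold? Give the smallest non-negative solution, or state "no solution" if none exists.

First find gcd(4852, 6443):
6443 = 1*4852 + 1591
4852 = 3*1591 + 79
1591 = 20*79 + 11
79 = 7*11 + 2
11 = 5*2 + 1
2 = 2*1 + 0
gcd = 1, so a unique solution mod 6443 exists.
Back-substitute for the Bézout coefficients:
1 = 11 − 5·2
1 = −5·79 + 36·11
1 = 36·1591 − 725·79
1 = −725·4852 + 2211·1591
1 = 2211·6443 − 2936·4852
So 4852·(-2936) ≡ 1 (mod 6443), giving 4852⁻¹ ≡ 3507.
x ≡ 4852⁻¹·5528 ≡ 3507·5528 ≡ 6152 (mod 6443).

6152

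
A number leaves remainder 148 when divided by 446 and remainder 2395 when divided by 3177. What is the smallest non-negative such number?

310564

Write x = 148 + 446·k. Then 446·k ≡ 2395 − 148 ≡ 2247 (mod 3177).
Need 446⁻¹ mod 3177. Extended Euclid on (3177, 446):
3177 = 7×446 + 55
446 = 8×55 + 6
55 = 9×6 + 1
6 = 6×1 + 0
Back-substitute:
1 = 55 − 9·6
1 = −9·446 + 73·55
1 = 73·3177 − 520·446
446⁻¹ ≡ 2657 (mod 3177), so k ≡ 2657·2247 ≡ 696 (mod 3177).
x = 148 + 446·696 = 310564.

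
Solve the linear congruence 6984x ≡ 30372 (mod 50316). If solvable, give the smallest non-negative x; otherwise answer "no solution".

First find gcd(6984, 50316):
50316 = 7*6984 + 1428
6984 = 4*1428 + 1272
1428 = 1*1272 + 156
1272 = 8*156 + 24
156 = 6*24 + 12
24 = 2*12 + 0
gcd = 12 and 12 | 30372, so solutions exist. Divide through by 12: 582x ≡ 2531 (mod 4193).
Now find 582⁻¹ mod 4193:
4193 = 7*582 + 119
582 = 4*119 + 106
119 = 1*106 + 13
106 = 8*13 + 2
13 = 6*2 + 1
2 = 2*1 + 0
Back-substitute:
1 = 13 − 6·2
1 = −6·106 + 49·13
1 = 49·119 − 55·106
1 = −55·582 + 269·119
1 = 269·4193 − 1938·582
So 582·(-1938) ≡ 1 (mod 4193), i.e. 582⁻¹ ≡ 2255.
Then x ≡ 2255·2531 ≡ 732 (mod 4193); the smallest non-negative solution is x = 732.

732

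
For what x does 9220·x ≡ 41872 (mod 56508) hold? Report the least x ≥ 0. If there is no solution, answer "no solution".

4117

First find gcd(9220, 56508):
56508 = 6*9220 + 1188
9220 = 7*1188 + 904
1188 = 1*904 + 284
904 = 3*284 + 52
284 = 5*52 + 24
52 = 2*24 + 4
24 = 6*4 + 0
gcd = 4 and 4 | 41872, so solutions exist. Divide through by 4: 2305x ≡ 10468 (mod 14127).
Now find 2305⁻¹ mod 14127:
14127 = 6×2305 + 297
2305 = 7×297 + 226
297 = 1×226 + 71
226 = 3×71 + 13
71 = 5×13 + 6
13 = 2×6 + 1
6 = 6×1 + 0
Back-substitute:
1 = 13 − 2·6
1 = −2·71 + 11·13
1 = 11·226 − 35·71
1 = −35·297 + 46·226
1 = 46·2305 − 357·297
1 = −357·14127 + 2188·2305
So 2305⁻¹ ≡ 2188 (mod 14127).
Then x ≡ 2188·10468 ≡ 4117 (mod 14127); the smallest non-negative solution is x = 4117.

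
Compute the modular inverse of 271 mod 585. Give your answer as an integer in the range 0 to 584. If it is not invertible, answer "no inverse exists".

136

Apply the Euclidean algorithm to 585 and 271:
585 = 2*271 + 43
271 = 6*43 + 13
43 = 3*13 + 4
13 = 3*4 + 1
4 = 4*1 + 0
The gcd is 1. Working backward:
1 = 13 − 3·4
1 = −3·43 + 10·13
1 = 10·271 − 63·43
1 = −63·585 + 136·271
So 271·136 ≡ 1 (mod 585).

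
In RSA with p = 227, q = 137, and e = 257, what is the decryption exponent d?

25713

φ(n) = (p−1)(q−1) = 226·136 = 30736.
Need d with 257·d ≡ 1 (mod 30736). Apply the extended Euclidean algorithm:
30736 = 119·257 + 153
257 = 1·153 + 104
153 = 1·104 + 49
104 = 2·49 + 6
49 = 8·6 + 1
6 = 6·1 + 0
Back-substitute:
1 = 49 − 8·6
1 = −8·104 + 17·49
1 = 17·153 − 25·104
1 = −25·257 + 42·153
1 = 42·30736 − 5023·257
So 257·(-5023) ≡ 1 (mod 30736), hence d ≡ -5023 ≡ 25713 (mod 30736).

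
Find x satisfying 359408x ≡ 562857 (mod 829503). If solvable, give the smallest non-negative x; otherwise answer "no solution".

259032

First find gcd(359408, 829503):
829503 = 2·359408 + 110687
359408 = 3·110687 + 27347
110687 = 4·27347 + 1299
27347 = 21·1299 + 68
1299 = 19·68 + 7
68 = 9·7 + 5
7 = 1·5 + 2
5 = 2·2 + 1
2 = 2·1 + 0
gcd = 1, so a unique solution mod 829503 exists.
Back-substitute for the Bézout coefficients:
1 = 5 − 2·2
1 = −2·7 + 3·5
1 = 3·68 − 29·7
1 = −29·1299 + 554·68
1 = 554·27347 − 11663·1299
1 = −11663·110687 + 47206·27347
1 = 47206·359408 − 153281·110687
1 = −153281·829503 + 353768·359408
So 359408·(353768) ≡ 1 (mod 829503), giving 359408⁻¹ ≡ 353768.
x ≡ 359408⁻¹·562857 ≡ 353768·562857 ≡ 259032 (mod 829503).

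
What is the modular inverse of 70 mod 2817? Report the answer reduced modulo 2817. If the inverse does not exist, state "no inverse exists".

Apply the Euclidean algorithm to 2817 and 70:
2817 = 40*70 + 17
70 = 4*17 + 2
17 = 8*2 + 1
2 = 2*1 + 0
gcd = 1, so the inverse exists. Back-substitute:
1 = 17 − 8·2
1 = −8·70 + 33·17
1 = 33·2817 − 1328·70
Hence 70⁻¹ ≡ -1328 ≡ 1489 (mod 2817).

1489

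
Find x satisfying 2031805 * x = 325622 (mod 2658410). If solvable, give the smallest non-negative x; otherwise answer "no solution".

no solution

gcd(2031805, 2658410):
2658410 = 1×2031805 + 626605
2031805 = 3×626605 + 151990
626605 = 4×151990 + 18645
151990 = 8×18645 + 2830
18645 = 6×2830 + 1665
2830 = 1×1665 + 1165
1665 = 1×1165 + 500
1165 = 2×500 + 165
500 = 3×165 + 5
165 = 33×5 + 0
gcd = 5, but 5 ∤ 325622, so the congruence has no solution.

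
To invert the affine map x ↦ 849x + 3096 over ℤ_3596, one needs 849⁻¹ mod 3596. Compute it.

Extended Euclidean algorithm:
3596 = 4*849 + 200
849 = 4*200 + 49
200 = 4*49 + 4
49 = 12*4 + 1
4 = 4*1 + 0
Since gcd(849, 3596) = 1, back-substitute to write 1 as a combination:
1 = 49 − 12·4
1 = −12·200 + 49·49
1 = 49·849 − 208·200
1 = −208·3596 + 881·849
So 849·881 ≡ 1 (mod 3596).

881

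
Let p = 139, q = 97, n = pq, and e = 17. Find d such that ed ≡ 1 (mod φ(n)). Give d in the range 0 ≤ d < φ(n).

7793

φ(n) = (p−1)(q−1) = 138·96 = 13248.
Need d with 17·d ≡ 1 (mod 13248). Apply the extended Euclidean algorithm:
13248 = 779*17 + 5
17 = 3*5 + 2
5 = 2*2 + 1
2 = 2*1 + 0
Back-substitute:
1 = 5 − 2·2
1 = −2·17 + 7·5
1 = 7·13248 − 5455·17
So 17·(-5455) ≡ 1 (mod 13248), hence d ≡ -5455 ≡ 7793 (mod 13248).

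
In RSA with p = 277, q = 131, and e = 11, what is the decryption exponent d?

φ(n) = (p−1)(q−1) = 276·130 = 35880.
Need d with 11·d ≡ 1 (mod 35880). Apply the extended Euclidean algorithm:
35880 = 3261×11 + 9
11 = 1×9 + 2
9 = 4×2 + 1
2 = 2×1 + 0
Back-substitute:
1 = 9 − 4·2
1 = −4·11 + 5·9
1 = 5·35880 − 16309·11
So 11·(-16309) ≡ 1 (mod 35880), hence d ≡ -16309 ≡ 19571 (mod 35880).

19571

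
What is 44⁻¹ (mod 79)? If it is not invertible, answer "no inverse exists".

9

Apply the Euclidean algorithm to 79 and 44:
79 = 1×44 + 35
44 = 1×35 + 9
35 = 3×9 + 8
9 = 1×8 + 1
8 = 8×1 + 0
Since gcd(44, 79) = 1, back-substitute to write 1 as a combination:
1 = 9 − 8
1 = −35 + 4·9
1 = 4·44 − 5·35
1 = −5·79 + 9·44
So 44·9 ≡ 1 (mod 79).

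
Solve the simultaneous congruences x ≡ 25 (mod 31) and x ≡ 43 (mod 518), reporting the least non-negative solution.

Write x = 25 + 31·k. Then 31·k ≡ 43 − 25 ≡ 18 (mod 518).
Need 31⁻¹ mod 518. Extended Euclid on (518, 31):
518 = 16×31 + 22
31 = 1×22 + 9
22 = 2×9 + 4
9 = 2×4 + 1
4 = 4×1 + 0
Back-substitute:
1 = 9 − 2·4
1 = −2·22 + 5·9
1 = 5·31 − 7·22
1 = −7·518 + 117·31
31⁻¹ ≡ 117 (mod 518), so k ≡ 117·18 ≡ 34 (mod 518).
x = 25 + 31·34 = 1079.

1079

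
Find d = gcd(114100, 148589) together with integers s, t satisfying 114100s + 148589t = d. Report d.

7

Apply Euclid's algorithm to 148589 and 114100:
148589 = 1×114100 + 34489
114100 = 3×34489 + 10633
34489 = 3×10633 + 2590
10633 = 4×2590 + 273
2590 = 9×273 + 133
273 = 2×133 + 7
133 = 19×7 + 0
gcd(114100, 148589) = 7.
Back-substituting:
7 = 273 − 2·133
7 = −2·2590 + 19·273
7 = 19·10633 − 78·2590
7 = −78·34489 + 253·10633
7 = 253·114100 − 837·34489
7 = −837·148589 + 1090·114100
So 7 = (-837)·148589 + (1090)·114100.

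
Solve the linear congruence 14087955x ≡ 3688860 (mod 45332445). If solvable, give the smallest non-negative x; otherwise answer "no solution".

First find gcd(14087955, 45332445):
45332445 = 3*14087955 + 3068580
14087955 = 4*3068580 + 1813635
3068580 = 1*1813635 + 1254945
1813635 = 1*1254945 + 558690
1254945 = 2*558690 + 137565
558690 = 4*137565 + 8430
137565 = 16*8430 + 2685
8430 = 3*2685 + 375
2685 = 7*375 + 60
375 = 6*60 + 15
60 = 4*15 + 0
gcd = 15 and 15 | 3688860, so solutions exist. Divide through by 15: 939197x ≡ 245924 (mod 3022163).
Now find 939197⁻¹ mod 3022163:
3022163 = 3·939197 + 204572
939197 = 4·204572 + 120909
204572 = 1·120909 + 83663
120909 = 1·83663 + 37246
83663 = 2·37246 + 9171
37246 = 4·9171 + 562
9171 = 16·562 + 179
562 = 3·179 + 25
179 = 7·25 + 4
25 = 6·4 + 1
4 = 4·1 + 0
Back-substitute:
1 = 25 − 6·4
1 = −6·179 + 43·25
1 = 43·562 − 135·179
1 = −135·9171 + 2203·562
1 = 2203·37246 − 8947·9171
1 = −8947·83663 + 20097·37246
1 = 20097·120909 − 29044·83663
1 = −29044·204572 + 49141·120909
1 = 49141·939197 − 225608·204572
1 = −225608·3022163 + 725965·939197
So 939197⁻¹ ≡ 725965 (mod 3022163).
Then x ≡ 725965·245924 ≡ 959598 (mod 3022163); the smallest non-negative solution is x = 959598.

959598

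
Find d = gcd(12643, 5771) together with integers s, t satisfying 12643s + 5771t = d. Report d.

1

Euclidean algorithm:
12643 = 2*5771 + 1101
5771 = 5*1101 + 266
1101 = 4*266 + 37
266 = 7*37 + 7
37 = 5*7 + 2
7 = 3*2 + 1
2 = 2*1 + 0
gcd(12643, 5771) = 1.
Back-substituting:
1 = 7 − 3·2
1 = −3·37 + 16·7
1 = 16·266 − 115·37
1 = −115·1101 + 476·266
1 = 476·5771 − 2495·1101
1 = −2495·12643 + 5466·5771
So 1 = (-2495)·12643 + (5466)·5771.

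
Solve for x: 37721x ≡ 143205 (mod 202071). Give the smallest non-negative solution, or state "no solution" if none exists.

184986

First find gcd(37721, 202071):
202071 = 5×37721 + 13466
37721 = 2×13466 + 10789
13466 = 1×10789 + 2677
10789 = 4×2677 + 81
2677 = 33×81 + 4
81 = 20×4 + 1
4 = 4×1 + 0
gcd = 1, so a unique solution mod 202071 exists.
Back-substitute for the Bézout coefficients:
1 = 81 − 20·4
1 = −20·2677 + 661·81
1 = 661·10789 − 2664·2677
1 = −2664·13466 + 3325·10789
1 = 3325·37721 − 9314·13466
1 = −9314·202071 + 49895·37721
So 37721·(49895) ≡ 1 (mod 202071), giving 37721⁻¹ ≡ 49895.
x ≡ 37721⁻¹·143205 ≡ 49895·143205 ≡ 184986 (mod 202071).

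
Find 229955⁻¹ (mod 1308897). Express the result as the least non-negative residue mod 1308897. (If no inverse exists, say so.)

Run Euclid on (1308897, 229955):
1308897 = 5×229955 + 159122
229955 = 1×159122 + 70833
159122 = 2×70833 + 17456
70833 = 4×17456 + 1009
17456 = 17×1009 + 303
1009 = 3×303 + 100
303 = 3×100 + 3
100 = 33×3 + 1
3 = 3×1 + 0
gcd = 1, so the inverse exists. Back-substitute:
1 = 100 − 33·3
1 = −33·303 + 100·100
1 = 100·1009 − 333·303
1 = −333·17456 + 5761·1009
1 = 5761·70833 − 23377·17456
1 = −23377·159122 + 52515·70833
1 = 52515·229955 − 75892·159122
1 = −75892·1308897 + 431975·229955
So 229955·431975 ≡ 1 (mod 1308897).

431975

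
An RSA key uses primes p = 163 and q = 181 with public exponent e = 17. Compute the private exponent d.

17153

φ(n) = (p−1)(q−1) = 162·180 = 29160.
Need d with 17·d ≡ 1 (mod 29160). Apply the extended Euclidean algorithm:
29160 = 1715×17 + 5
17 = 3×5 + 2
5 = 2×2 + 1
2 = 2×1 + 0
Back-substitute:
1 = 5 − 2·2
1 = −2·17 + 7·5
1 = 7·29160 − 12007·17
So 17·(-12007) ≡ 1 (mod 29160), hence d ≡ -12007 ≡ 17153 (mod 29160).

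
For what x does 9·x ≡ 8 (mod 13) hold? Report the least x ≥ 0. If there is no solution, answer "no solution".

First find gcd(9, 13):
13 = 1×9 + 4
9 = 2×4 + 1
4 = 4×1 + 0
gcd = 1, so a unique solution mod 13 exists.
Back-substitute for the Bézout coefficients:
1 = 9 − 2·4
1 = −2·13 + 3·9
So 9·(3) ≡ 1 (mod 13), giving 9⁻¹ ≡ 3.
x ≡ 9⁻¹·8 ≡ 3·8 ≡ 11 (mod 13).

11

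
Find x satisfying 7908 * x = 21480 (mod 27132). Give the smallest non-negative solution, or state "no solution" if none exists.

First find gcd(7908, 27132):
27132 = 3×7908 + 3408
7908 = 2×3408 + 1092
3408 = 3×1092 + 132
1092 = 8×132 + 36
132 = 3×36 + 24
36 = 1×24 + 12
24 = 2×12 + 0
gcd = 12 and 12 | 21480, so solutions exist. Divide through by 12: 659x ≡ 1790 (mod 2261).
Now find 659⁻¹ mod 2261:
2261 = 3·659 + 284
659 = 2·284 + 91
284 = 3·91 + 11
91 = 8·11 + 3
11 = 3·3 + 2
3 = 1·2 + 1
2 = 2·1 + 0
Back-substitute:
1 = 3 − 2
1 = −11 + 4·3
1 = 4·91 − 33·11
1 = −33·284 + 103·91
1 = 103·659 − 239·284
1 = −239·2261 + 820·659
So 659⁻¹ ≡ 820 (mod 2261).
Then x ≡ 820·1790 ≡ 411 (mod 2261); the smallest non-negative solution is x = 411.

411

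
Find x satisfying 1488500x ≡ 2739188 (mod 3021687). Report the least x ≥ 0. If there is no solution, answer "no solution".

First find gcd(1488500, 3021687):
3021687 = 2×1488500 + 44687
1488500 = 33×44687 + 13829
44687 = 3×13829 + 3200
13829 = 4×3200 + 1029
3200 = 3×1029 + 113
1029 = 9×113 + 12
113 = 9×12 + 5
12 = 2×5 + 2
5 = 2×2 + 1
2 = 2×1 + 0
gcd = 1, so a unique solution mod 3021687 exists.
Back-substitute for the Bézout coefficients:
1 = 5 − 2·2
1 = −2·12 + 5·5
1 = 5·113 − 47·12
1 = −47·1029 + 428·113
1 = 428·3200 − 1331·1029
1 = −1331·13829 + 5752·3200
1 = 5752·44687 − 18587·13829
1 = −18587·1488500 + 619123·44687
1 = 619123·3021687 − 1256833·1488500
So 1488500·(-1256833) ≡ 1 (mod 3021687), giving 1488500⁻¹ ≡ 1764854.
x ≡ 1488500⁻¹·2739188 ≡ 1764854·2739188 ≡ 2821480 (mod 3021687).

2821480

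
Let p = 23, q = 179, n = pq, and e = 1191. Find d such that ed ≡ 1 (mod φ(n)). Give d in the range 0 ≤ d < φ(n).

φ(n) = (p−1)(q−1) = 22·178 = 3916.
Need d with 1191·d ≡ 1 (mod 3916). Apply the extended Euclidean algorithm:
3916 = 3×1191 + 343
1191 = 3×343 + 162
343 = 2×162 + 19
162 = 8×19 + 10
19 = 1×10 + 9
10 = 1×9 + 1
9 = 9×1 + 0
Back-substitute:
1 = 10 − 9
1 = −19 + 2·10
1 = 2·162 − 17·19
1 = −17·343 + 36·162
1 = 36·1191 − 125·343
1 = −125·3916 + 411·1191
So 1191·411 ≡ 1 (mod 3916), hence d = 411.

411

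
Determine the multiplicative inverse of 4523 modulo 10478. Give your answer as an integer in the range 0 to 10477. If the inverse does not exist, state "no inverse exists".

4939

Apply the Euclidean algorithm to 10478 and 4523:
10478 = 2*4523 + 1432
4523 = 3*1432 + 227
1432 = 6*227 + 70
227 = 3*70 + 17
70 = 4*17 + 2
17 = 8*2 + 1
2 = 2*1 + 0
The gcd is 1. Working backward:
1 = 17 − 8·2
1 = −8·70 + 33·17
1 = 33·227 − 107·70
1 = −107·1432 + 675·227
1 = 675·4523 − 2132·1432
1 = −2132·10478 + 4939·4523
So 4523·4939 ≡ 1 (mod 10478).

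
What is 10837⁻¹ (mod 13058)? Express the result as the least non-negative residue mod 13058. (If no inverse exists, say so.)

gcd(13058, 10837) by repeated division:
13058 = 1·10837 + 2221
10837 = 4·2221 + 1953
2221 = 1·1953 + 268
1953 = 7·268 + 77
268 = 3·77 + 37
77 = 2·37 + 3
37 = 12·3 + 1
3 = 3·1 + 0
gcd = 1, so the inverse exists. Back-substitute:
1 = 37 − 12·3
1 = −12·77 + 25·37
1 = 25·268 − 87·77
1 = −87·1953 + 634·268
1 = 634·2221 − 721·1953
1 = −721·10837 + 3518·2221
1 = 3518·13058 − 4239·10837
So 10837·(-4239) ≡ 1 (mod 13058), and -4239 ≡ 8819 (mod 13058).

8819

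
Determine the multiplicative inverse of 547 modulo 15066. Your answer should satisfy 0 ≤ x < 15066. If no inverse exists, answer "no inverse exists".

Run Euclid on (15066, 547):
15066 = 27×547 + 297
547 = 1×297 + 250
297 = 1×250 + 47
250 = 5×47 + 15
47 = 3×15 + 2
15 = 7×2 + 1
2 = 2×1 + 0
The gcd is 1. Working backward:
1 = 15 − 7·2
1 = −7·47 + 22·15
1 = 22·250 − 117·47
1 = −117·297 + 139·250
1 = 139·547 − 256·297
1 = −256·15066 + 7051·547
So 547·7051 ≡ 1 (mod 15066).

7051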